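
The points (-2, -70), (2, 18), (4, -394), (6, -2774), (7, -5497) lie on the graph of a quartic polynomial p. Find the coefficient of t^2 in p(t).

6

Write p(t) = at^4 + bt^3 + ct^2 + dt + e. Substituting each data point gives a linear system:
  16a - 8b + 4c - 2d + e = -70
  16a + 8b + 4c + 2d + e = 18
  256a + 64b + 16c + 4d + e = -394
  1296a + 216b + 36c + 6d + e = -2774
  2401a + 343b + 49c + 7d + e = -5497
Solving the system yields a = -3, b = 4, c = 6, d = 6, e = -2.
So p(t) = -3t^4 + 4t^3 + 6t^2 + 6t - 2.
The coefficient of t^2 is 6.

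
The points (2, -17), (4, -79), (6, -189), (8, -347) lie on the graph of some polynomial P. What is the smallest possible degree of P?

2

Forward differences of the values at n = 2, 4, 6, 8:
  P  : -17  -79  -189  -347
  Δ  : -62  -110  -158
  Δ^2: -48  -48
  Δ^3: 0
The second differences are constant (-48) and nonzero, while all higher differences vanish, so the minimal degree is 2.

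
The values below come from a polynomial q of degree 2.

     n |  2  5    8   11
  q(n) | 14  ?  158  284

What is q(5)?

68

The 3 known points determine the degree-2 polynomial uniquely.
Write q(n) = an^2 + bn + c. Substituting each data point gives a linear system:
  4a + 2b + c = 14
  64a + 8b + c = 158
  121a + 11b + c = 284
Solving the system yields a = 2, b = 4, c = -2.
So q(n) = 2n^2 + 4n - 2.
Then q(5) = 68.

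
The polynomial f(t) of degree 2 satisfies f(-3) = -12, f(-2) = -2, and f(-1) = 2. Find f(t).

f(t) = -3t^2 - 5t

Write f(t) = at^2 + bt + c. Substituting each data point gives a linear system:
  9a - 3b + c = -12
  4a - 2b + c = -2
  a - b + c = 2
Solving the system yields a = -3, b = -5, c = 0.
So f(t) = -3t^2 - 5t.
Check: f(-2) = -2. ✓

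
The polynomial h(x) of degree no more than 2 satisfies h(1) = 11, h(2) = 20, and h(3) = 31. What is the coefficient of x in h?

6

Write h(x) = ax^2 + bx + c. Substituting each data point gives a linear system:
  a + b + c = 11
  4a + 2b + c = 20
  9a + 3b + c = 31
Solving the system yields a = 1, b = 6, c = 4.
So h(x) = x^2 + 6x + 4.
The coefficient of x is 6.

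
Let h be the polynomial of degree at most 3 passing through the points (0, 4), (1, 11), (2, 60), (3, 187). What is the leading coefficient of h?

6

Write h(x) = ax^3 + bx^2 + cx + d. Substituting each data point gives a linear system:
  d = 4
  a + b + c + d = 11
  8a + 4b + 2c + d = 60
  27a + 9b + 3c + d = 187
Solving the system yields a = 6, b = 3, c = -2, d = 4.
So h(x) = 6x^3 + 3x^2 - 2x + 4.
The leading coefficient is 6.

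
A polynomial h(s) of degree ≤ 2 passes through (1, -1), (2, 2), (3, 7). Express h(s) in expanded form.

h(s) = s^2 - 2

Using the Lagrange interpolation formula with nodes 1, 2, 3:
  L_0(s) = (s - 2)(s - 3) / 2
  L_1(s) = (s - 1)(s - 3) / -1
  L_2(s) = (s - 1)(s - 2) / 2
Then h(s) = -1·L_0(s) + 2·L_1(s) + 7·L_2(s).
Expanding and collecting terms gives h(s) = s^2 - 2.
Check: h(3) = 7. ✓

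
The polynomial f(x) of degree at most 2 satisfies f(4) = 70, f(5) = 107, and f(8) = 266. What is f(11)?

497

Using the Lagrange interpolation formula with nodes 4, 5, 8:
  L_0(x) = (x - 5)(x - 8) / 4
  L_1(x) = (x - 4)(x - 8) / -3
  L_2(x) = (x - 4)(x - 5) / 12
Then f(x) = 70·L_0(x) + 107·L_1(x) + 266·L_2(x).
Expanding and collecting terms gives f(x) = 4x² + x + 2.
Evaluating at x = 11: f(11) = 497.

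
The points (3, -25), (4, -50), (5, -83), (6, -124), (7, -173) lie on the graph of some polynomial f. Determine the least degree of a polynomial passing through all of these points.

2

Forward differences of the values at u = 3, 4, 5, 6, 7:
  f  : -25  -50  -83  -124  -173
  Δ  : -25  -33  -41  -49
  Δ^2: -8  -8  -8
  Δ^3: 0  0
  Δ^4: 0
The second differences are constant (-8) and nonzero, while all higher differences vanish, so the minimal degree is 2.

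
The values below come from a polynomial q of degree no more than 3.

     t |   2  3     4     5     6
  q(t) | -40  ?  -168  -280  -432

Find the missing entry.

The 4 known points determine the degree-3 polynomial uniquely.
Write q(t) = at^3 + bt^2 + ct + d. Substituting each data point gives a linear system:
  8a + 4b + 2c + d = -40
  64a + 16b + 4c + d = -168
  125a + 25b + 5c + d = -280
  216a + 36b + 6c + d = -432
Solving the system yields a = -1, b = -5, c = -6, d = 0.
So q(t) = -t^3 - 5t^2 - 6t.
Then q(3) = -90.

-90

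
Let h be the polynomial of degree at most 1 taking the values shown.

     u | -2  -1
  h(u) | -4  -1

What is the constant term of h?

Write h(u) = au + b. Substituting each data point gives a linear system:
  -2a + b = -4
  -a + b = -1
Solving the system yields a = 3, b = 2.
So h(u) = 3u + 2.
The constant term is 2.

2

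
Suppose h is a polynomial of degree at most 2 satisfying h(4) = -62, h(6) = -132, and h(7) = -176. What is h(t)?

Using the Lagrange interpolation formula with nodes 4, 6, 7:
  L_0(t) = (t - 6)(t - 7) / 6
  L_1(t) = (t - 4)(t - 7) / -2
  L_2(t) = (t - 4)(t - 6) / 3
Then h(t) = -62·L_0(t) - 132·L_1(t) - 176·L_2(t).
Expanding and collecting terms gives h(t) = -3t^2 - 5t + 6.
Check: h(4) = -62. ✓

h(t) = -3t^2 - 5t + 6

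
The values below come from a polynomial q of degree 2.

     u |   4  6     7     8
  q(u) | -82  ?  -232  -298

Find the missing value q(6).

The 3 known points determine the degree-2 polynomial uniquely.
Write q(u) = au^2 + bu + c. Substituting each data point gives a linear system:
  16a + 4b + c = -82
  49a + 7b + c = -232
  64a + 8b + c = -298
Solving the system yields a = -4, b = -6, c = 6.
So q(u) = -4u² - 6u + 6.
Then q(6) = -174.

-174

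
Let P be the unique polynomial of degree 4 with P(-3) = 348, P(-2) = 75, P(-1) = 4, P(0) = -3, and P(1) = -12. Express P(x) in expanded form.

P(x) = 3x^4 - 5x^3 - 4x^2 - 3x - 3

Using the Lagrange interpolation formula with nodes -3, -2, -1, 0, 1:
  L_0(x) = (x + 2)(x + 1)x(x - 1) / 24
  L_1(x) = (x + 3)(x + 1)x(x - 1) / -6
  L_2(x) = (x + 3)(x + 2)x(x - 1) / 4
  L_3(x) = (x + 3)(x + 2)(x + 1)(x - 1) / -6
  L_4(x) = (x + 3)(x + 2)(x + 1)x / 24
Then P(x) = 348·L_0(x) + 75·L_1(x) + 4·L_2(x) - 3·L_3(x) - 12·L_4(x).
Expanding and collecting terms gives P(x) = 3x^4 - 5x^3 - 4x^2 - 3x - 3.
Check: P(-2) = 75. ✓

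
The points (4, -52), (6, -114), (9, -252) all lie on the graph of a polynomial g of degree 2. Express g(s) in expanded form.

Write g(s) = as^2 + bs + c. Substituting each data point gives a linear system:
  16a + 4b + c = -52
  36a + 6b + c = -114
  81a + 9b + c = -252
Solving the system yields a = -3, b = -1, c = 0.
So g(s) = -3s² - s.
Check: g(6) = -114. ✓

g(s) = -3s^2 - s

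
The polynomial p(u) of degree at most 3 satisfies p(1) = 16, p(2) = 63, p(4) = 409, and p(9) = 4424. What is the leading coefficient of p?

6

Write p(u) = au^3 + bu^2 + cu + d. Substituting each data point gives a linear system:
  a + b + c + d = 16
  8a + 4b + 2c + d = 63
  64a + 16b + 4c + d = 409
  729a + 81b + 9c + d = 4424
Solving the system yields a = 6, b = 0, c = 5, d = 5.
So p(u) = 6u^3 + 5u + 5.
The leading coefficient is 6.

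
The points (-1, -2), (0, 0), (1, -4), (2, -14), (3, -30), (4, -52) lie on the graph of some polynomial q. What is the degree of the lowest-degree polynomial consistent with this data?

2

Forward differences of the values at s = -1, 0, 1, 2, 3, 4:
  q  : -2  0  -4  -14  -30  -52
  Δ  : 2  -4  -10  -16  -22
  Δ^2: -6  -6  -6  -6
  Δ^3: 0  0  0
  Δ^4: 0  0
  Δ^5: 0
The second differences are constant (-6) and nonzero, while all higher differences vanish, so the minimal degree is 2.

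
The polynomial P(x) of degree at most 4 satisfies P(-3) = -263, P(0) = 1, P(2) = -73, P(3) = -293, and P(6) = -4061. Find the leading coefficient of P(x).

-3

Write P(x) = ax^4 + bx^3 + cx^2 + dx + e. Substituting each data point gives a linear system:
  81a - 27b + 9c - 3d + e = -263
  e = 1
  16a + 8b + 4c + 2d + e = -73
  81a + 27b + 9c + 3d + e = -293
  1296a + 216b + 36c + 6d + e = -4061
Solving the system yields a = -3, b = 0, c = -4, d = -5, e = 1.
So P(x) = -3x⁴ - 4x² - 5x + 1.
The leading coefficient is -3.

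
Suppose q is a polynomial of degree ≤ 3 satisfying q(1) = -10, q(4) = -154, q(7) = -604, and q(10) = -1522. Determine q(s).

q(s) = -s^3 - 5s^2 - 2s - 2

Write q(s) = as^3 + bs^2 + cs + d. Substituting each data point gives a linear system:
  a + b + c + d = -10
  64a + 16b + 4c + d = -154
  343a + 49b + 7c + d = -604
  1000a + 100b + 10c + d = -1522
Solving the system yields a = -1, b = -5, c = -2, d = -2.
So q(s) = -s^3 - 5s^2 - 2s - 2.
Check: q(1) = -10. ✓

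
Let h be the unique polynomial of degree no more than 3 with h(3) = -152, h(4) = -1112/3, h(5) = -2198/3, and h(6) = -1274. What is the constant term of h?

4

Write h(t) = at^3 + bt^2 + ct + d. Substituting each data point gives a linear system:
  27a + 9b + 3c + d = -152
  64a + 16b + 4c + d = -1112/3
  125a + 25b + 5c + d = -2198/3
  216a + 36b + 6c + d = -1274
Solving the system yields a = -6, b = 1/3, c = 1, d = 4.
So h(t) = -6t³ + (1/3)t² + t + 4.
The constant term is 4.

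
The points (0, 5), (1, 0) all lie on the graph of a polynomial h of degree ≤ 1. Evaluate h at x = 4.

-15

Using the Lagrange interpolation formula with nodes 0, 1:
  L_0(x) = (x - 1) / -1
  L_1(x) = x / 1
Then h(x) = 5·L_0(x) + 0·L_1(x).
Expanding and collecting terms gives h(x) = -5x + 5.
Evaluating at x = 4: h(4) = -15.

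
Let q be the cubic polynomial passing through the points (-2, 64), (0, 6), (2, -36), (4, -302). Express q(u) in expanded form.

Using the Lagrange interpolation formula with nodes -2, 0, 2, 4:
  L_0(u) = u(u - 2)(u - 4) / -48
  L_1(u) = (u + 2)(u - 2)(u - 4) / 16
  L_2(u) = (u + 2)u(u - 4) / -16
  L_3(u) = (u + 2)u(u - 2) / 48
Then q(u) = 64·L_0(u) + 6·L_1(u) - 36·L_2(u) - 302·L_3(u).
Expanding and collecting terms gives q(u) = -5u^3 + 2u^2 - 5u + 6.
Check: q(2) = -36. ✓

q(u) = -5u^3 + 2u^2 - 5u + 6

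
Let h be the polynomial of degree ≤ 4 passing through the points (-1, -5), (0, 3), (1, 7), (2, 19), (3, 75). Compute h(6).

Using the Lagrange interpolation formula with nodes -1, 0, 1, 2, 3:
  L_0(u) = u(u - 1)(u - 2)(u - 3) / 24
  L_1(u) = (u + 1)(u - 1)(u - 2)(u - 3) / -6
  L_2(u) = (u + 1)u(u - 2)(u - 3) / 4
  L_3(u) = (u + 1)u(u - 1)(u - 3) / -6
  L_4(u) = (u + 1)u(u - 1)(u - 2) / 24
Then h(u) = -5·L_0(u) + 3·L_1(u) + 7·L_2(u) + 19·L_3(u) + 75·L_4(u).
Expanding and collecting terms gives h(u) = u^4 - 3u^2 + 6u + 3.
Evaluating at u = 6: h(6) = 1227.

1227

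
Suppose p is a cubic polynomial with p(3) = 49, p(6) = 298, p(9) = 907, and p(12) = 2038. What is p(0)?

-2

Forward differences of the values at x = 3, 6, 9, 12:
  p  : 49  298  907  2038
  Δ  : 249  609  1131
  Δ^2: 360  522
  Δ^3: 162
The third differences are constant, confirming degree 3.
Interpolating (Newton forward form) and evaluating at x = 0 gives p(0) = -2.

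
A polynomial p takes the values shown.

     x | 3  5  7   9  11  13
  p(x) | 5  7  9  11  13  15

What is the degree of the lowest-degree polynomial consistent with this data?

1

Forward differences of the values at x = 3, 5, 7, 9, 11, 13:
  p  : 5  7  9  11  13  15
  Δ  : 2  2  2  2  2
  Δ^2: 0  0  0  0
  Δ^3: 0  0  0
  Δ^4: 0  0
  Δ^5: 0
The first differences are constant (2) and nonzero, while all higher differences vanish, so the minimal degree is 1.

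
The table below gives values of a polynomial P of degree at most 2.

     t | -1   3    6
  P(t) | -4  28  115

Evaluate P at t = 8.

Write P(t) = at^2 + bt + c. Substituting each data point gives a linear system:
  a - b + c = -4
  9a + 3b + c = 28
  36a + 6b + c = 115
Solving the system yields a = 3, b = 2, c = -5.
So P(t) = 3t^2 + 2t - 5.
Then P(8) = 203.

203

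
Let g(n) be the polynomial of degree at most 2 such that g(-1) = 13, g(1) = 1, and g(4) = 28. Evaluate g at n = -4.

76

Write g(n) = an^2 + bn + c. Substituting each data point gives a linear system:
  a - b + c = 13
  a + b + c = 1
  16a + 4b + c = 28
Solving the system yields a = 3, b = -6, c = 4.
So g(n) = 3n^2 - 6n + 4.
Then g(-4) = 76.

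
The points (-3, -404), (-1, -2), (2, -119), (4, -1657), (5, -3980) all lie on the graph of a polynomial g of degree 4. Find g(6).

Using the Lagrange interpolation formula with nodes -3, -1, 2, 4, 5:
  L_0(s) = (s + 1)(s - 2)(s - 4)(s - 5) / 560
  L_1(s) = (s + 3)(s - 2)(s - 4)(s - 5) / -180
  L_2(s) = (s + 3)(s + 1)(s - 4)(s - 5) / 90
  L_3(s) = (s + 3)(s + 1)(s - 2)(s - 5) / -70
  L_4(s) = (s + 3)(s + 1)(s - 2)(s - 4) / 144
Then g(s) = -404·L_0(s) - 2·L_1(s) - 119·L_2(s) - 1657·L_3(s) - 3980·L_4(s).
Expanding and collecting terms gives g(s) = -6s^4 - 2s^3 + 2s^2 - 5s - 5.
Evaluating at s = 6: g(6) = -8171.

-8171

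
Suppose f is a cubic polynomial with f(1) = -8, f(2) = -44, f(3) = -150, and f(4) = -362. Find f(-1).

Forward differences of the values at t = 1, 2, 3, 4:
  f  : -8  -44  -150  -362
  Δ  : -36  -106  -212
  Δ^2: -70  -106
  Δ^3: -36
The third differences are constant, confirming degree 3.
Interpolating (Newton forward form) and evaluating at t = -1 gives f(-1) = -2.

-2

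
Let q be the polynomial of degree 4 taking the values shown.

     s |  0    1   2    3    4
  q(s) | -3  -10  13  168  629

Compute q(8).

Using the Lagrange interpolation formula with nodes 0, 1, 2, 3, 4:
  L_0(s) = (s - 1)(s - 2)(s - 3)(s - 4) / 24
  L_1(s) = s(s - 2)(s - 3)(s - 4) / -6
  L_2(s) = s(s - 1)(s - 3)(s - 4) / 4
  L_3(s) = s(s - 1)(s - 2)(s - 4) / -6
  L_4(s) = s(s - 1)(s - 2)(s - 3) / 24
Then q(s) = -3·L_0(s) - 10·L_1(s) + 13·L_2(s) + 168·L_3(s) + 629·L_4(s).
Expanding and collecting terms gives q(s) = 3s⁴ - s³ - 3s² - 6s - 3.
Evaluating at s = 8: q(8) = 11533.

11533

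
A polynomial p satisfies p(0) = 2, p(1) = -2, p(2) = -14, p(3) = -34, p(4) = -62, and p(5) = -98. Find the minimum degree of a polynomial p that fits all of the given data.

2

Forward differences of the values at x = 0, 1, 2, 3, 4, 5:
  p  : 2  -2  -14  -34  -62  -98
  Δ  : -4  -12  -20  -28  -36
  Δ^2: -8  -8  -8  -8
  Δ^3: 0  0  0
  Δ^4: 0  0
  Δ^5: 0
The second differences are constant (-8) and nonzero, while all higher differences vanish, so the minimal degree is 2.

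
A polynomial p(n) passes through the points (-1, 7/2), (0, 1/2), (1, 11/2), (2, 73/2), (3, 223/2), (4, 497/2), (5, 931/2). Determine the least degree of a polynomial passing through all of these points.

3

Forward differences of the values at n = -1, 0, 1, 2, 3, 4, 5:
  p  : 7/2  1/2  11/2  73/2  223/2  497/2  931/2
  Δ  : -3  5  31  75  137  217
  Δ^2: 8  26  44  62  80
  Δ^3: 18  18  18  18
  Δ^4: 0  0  0
  Δ^5: 0  0
  Δ^6: 0
The third differences are constant (18) and nonzero, while all higher differences vanish, so the minimal degree is 3.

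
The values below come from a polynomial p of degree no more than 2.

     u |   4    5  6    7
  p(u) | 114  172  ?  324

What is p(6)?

242

The 3 known points determine the degree-2 polynomial uniquely.
Write p(u) = au^2 + bu + c. Substituting each data point gives a linear system:
  16a + 4b + c = 114
  25a + 5b + c = 172
  49a + 7b + c = 324
Solving the system yields a = 6, b = 4, c = 2.
So p(u) = 6u^2 + 4u + 2.
Then p(6) = 242.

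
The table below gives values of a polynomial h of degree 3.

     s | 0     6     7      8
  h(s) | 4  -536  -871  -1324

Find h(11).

Write h(s) = as^3 + bs^2 + cs + d. Substituting each data point gives a linear system:
  d = 4
  216a + 36b + 6c + d = -536
  343a + 49b + 7c + d = -871
  512a + 64b + 8c + d = -1324
Solving the system yields a = -3, b = 4, c = -6, d = 4.
So h(s) = -3s^3 + 4s^2 - 6s + 4.
Then h(11) = -3571.

-3571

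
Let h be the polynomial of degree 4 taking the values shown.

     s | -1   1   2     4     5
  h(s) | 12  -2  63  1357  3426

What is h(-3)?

538

Using the Lagrange interpolation formula with nodes -1, 1, 2, 4, 5:
  L_0(s) = (s - 1)(s - 2)(s - 4)(s - 5) / 180
  L_1(s) = (s + 1)(s - 2)(s - 4)(s - 5) / -24
  L_2(s) = (s + 1)(s - 1)(s - 4)(s - 5) / 18
  L_3(s) = (s + 1)(s - 1)(s - 2)(s - 5) / -30
  L_4(s) = (s + 1)(s - 1)(s - 2)(s - 4) / 72
Then h(s) = 12·L_0(s) - 2·L_1(s) + 63·L_2(s) + 1357·L_3(s) + 3426·L_4(s).
Expanding and collecting terms gives h(s) = 6s^4 - 2s^3 - 2s^2 - 5s + 1.
Evaluating at s = -3: h(-3) = 538.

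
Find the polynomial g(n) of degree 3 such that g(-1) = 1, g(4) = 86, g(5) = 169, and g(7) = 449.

g(n) = n^3 + 3n^2 - 5n - 6

Write g(n) = an^3 + bn^2 + cn + d. Substituting each data point gives a linear system:
  -a + b - c + d = 1
  64a + 16b + 4c + d = 86
  125a + 25b + 5c + d = 169
  343a + 49b + 7c + d = 449
Solving the system yields a = 1, b = 3, c = -5, d = -6.
So g(n) = n^3 + 3n^2 - 5n - 6.
Check: g(4) = 86. ✓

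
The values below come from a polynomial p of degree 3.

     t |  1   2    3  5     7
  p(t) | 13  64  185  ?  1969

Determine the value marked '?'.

757

The 4 known points determine the degree-3 polynomial uniquely.
Write p(t) = at^3 + bt^2 + ct + d. Substituting each data point gives a linear system:
  a + b + c + d = 13
  8a + 4b + 2c + d = 64
  27a + 9b + 3c + d = 185
  343a + 49b + 7c + d = 1969
Solving the system yields a = 5, b = 5, c = 1, d = 2.
So p(t) = 5t³ + 5t² + t + 2.
Then p(5) = 757.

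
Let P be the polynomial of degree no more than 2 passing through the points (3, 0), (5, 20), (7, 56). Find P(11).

176

Forward differences of the values at t = 3, 5, 7:
  P  : 0  20  56
  Δ  : 20  36
  Δ^2: 16
The second differences are constant, confirming degree 2.
Interpolating (Newton forward form) and evaluating at t = 11 gives P(11) = 176.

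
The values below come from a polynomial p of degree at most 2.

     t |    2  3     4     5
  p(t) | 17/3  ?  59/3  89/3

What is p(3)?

The 3 known points determine the degree-2 polynomial uniquely.
Write p(t) = at^2 + bt + c. Substituting each data point gives a linear system:
  4a + 2b + c = 17/3
  16a + 4b + c = 59/3
  25a + 5b + c = 89/3
Solving the system yields a = 1, b = 1, c = -1/3.
So p(t) = t^2 + t - 1/3.
Then p(3) = 35/3.

35/3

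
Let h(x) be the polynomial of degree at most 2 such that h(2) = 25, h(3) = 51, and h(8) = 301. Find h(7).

Write h(x) = ax^2 + bx + c. Substituting each data point gives a linear system:
  4a + 2b + c = 25
  9a + 3b + c = 51
  64a + 8b + c = 301
Solving the system yields a = 4, b = 6, c = -3.
So h(x) = 4x² + 6x - 3.
Then h(7) = 235.

235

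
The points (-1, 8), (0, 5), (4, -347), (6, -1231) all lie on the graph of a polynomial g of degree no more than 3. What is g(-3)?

Write g(x) = ax^3 + bx^2 + cx + d. Substituting each data point gives a linear system:
  -a + b - c + d = 8
  d = 5
  64a + 16b + 4c + d = -347
  216a + 36b + 6c + d = -1231
Solving the system yields a = -6, b = 1, c = 4, d = 5.
So g(x) = -6x^3 + x^2 + 4x + 5.
Then g(-3) = 164.

164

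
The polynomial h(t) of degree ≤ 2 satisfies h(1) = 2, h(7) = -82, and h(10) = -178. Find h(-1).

Using the Lagrange interpolation formula with nodes 1, 7, 10:
  L_0(t) = (t - 7)(t - 10) / 54
  L_1(t) = (t - 1)(t - 10) / -18
  L_2(t) = (t - 1)(t - 7) / 27
Then h(t) = 2·L_0(t) - 82·L_1(t) - 178·L_2(t).
Expanding and collecting terms gives h(t) = -2t² + 2t + 2.
Evaluating at t = -1: h(-1) = -2.

-2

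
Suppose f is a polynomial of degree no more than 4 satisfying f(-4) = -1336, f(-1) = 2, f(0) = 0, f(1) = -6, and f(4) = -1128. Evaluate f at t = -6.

-6768

Write f(t) = at^4 + bt^3 + ct^2 + dt + e. Substituting each data point gives a linear system:
  256a - 64b + 16c - 4d + e = -1336
  a - b + c - d + e = 2
  e = 0
  a + b + c + d + e = -6
  256a + 64b + 16c + 4d + e = -1128
Solving the system yields a = -5, b = 2, c = 3, d = -6, e = 0.
So f(t) = -5t^4 + 2t^3 + 3t^2 - 6t.
Then f(-6) = -6768.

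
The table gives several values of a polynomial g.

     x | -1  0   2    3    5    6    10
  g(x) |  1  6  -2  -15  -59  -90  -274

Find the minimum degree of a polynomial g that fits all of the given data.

2

Divided differences on the nodes -1, 0, 2, 3, 5, 6, 10:
  order 0: 1  6  -2  -15  -59  -90  -274
  order 1: 5  -4  -13  -22  -31  -46
  order 2: -3  -3  -3  -3  -3
  order 3: 0  0  0  0
  order 4: 0  0  0
  order 5: 0  0
  order 6: 0
The order-2 divided differences are all -3 (nonzero) and every higher order vanishes, so the data lies on a polynomial of degree exactly 2.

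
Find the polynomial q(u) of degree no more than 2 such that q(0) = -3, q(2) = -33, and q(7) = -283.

q(u) = -5u^2 - 5u - 3

Write q(u) = au^2 + bu + c. Substituting each data point gives a linear system:
  c = -3
  4a + 2b + c = -33
  49a + 7b + c = -283
Solving the system yields a = -5, b = -5, c = -3.
So q(u) = -5u^2 - 5u - 3.
Check: q(7) = -283. ✓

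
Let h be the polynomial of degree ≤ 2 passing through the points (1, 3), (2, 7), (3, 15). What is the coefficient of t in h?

Write h(t) = at^2 + bt + c. Substituting each data point gives a linear system:
  a + b + c = 3
  4a + 2b + c = 7
  9a + 3b + c = 15
Solving the system yields a = 2, b = -2, c = 3.
So h(t) = 2t² - 2t + 3.
The coefficient of t is -2.

-2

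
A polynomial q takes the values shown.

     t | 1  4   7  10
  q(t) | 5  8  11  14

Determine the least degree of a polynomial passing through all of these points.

1

Forward differences of the values at t = 1, 4, 7, 10:
  q  : 5  8  11  14
  Δ  : 3  3  3
  Δ^2: 0  0
  Δ^3: 0
The first differences are constant (3) and nonzero, while all higher differences vanish, so the minimal degree is 1.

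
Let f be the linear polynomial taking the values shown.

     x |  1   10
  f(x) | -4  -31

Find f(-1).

2

Write f(x) = ax + b. Substituting each data point gives a linear system:
  a + b = -4
  10a + b = -31
Solving the system yields a = -3, b = -1.
So f(x) = -3x - 1.
Then f(-1) = 2.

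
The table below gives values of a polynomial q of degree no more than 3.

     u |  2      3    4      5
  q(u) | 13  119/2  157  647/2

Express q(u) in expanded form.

q(u) = 3u^3 - (3/2)u^2 - 3u + 1

Using the Lagrange interpolation formula with nodes 2, 3, 4, 5:
  L_0(u) = (u - 3)(u - 4)(u - 5) / -6
  L_1(u) = (u - 2)(u - 4)(u - 5) / 2
  L_2(u) = (u - 2)(u - 3)(u - 5) / -2
  L_3(u) = (u - 2)(u - 3)(u - 4) / 6
Then q(u) = 13·L_0(u) + 119/2·L_1(u) + 157·L_2(u) + 647/2·L_3(u).
Expanding and collecting terms gives q(u) = 3u^3 - (3/2)u^2 - 3u + 1.
Check: q(2) = 13. ✓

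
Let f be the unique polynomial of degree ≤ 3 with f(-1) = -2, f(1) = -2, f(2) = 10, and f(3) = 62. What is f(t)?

f(t) = 4t^3 - 4t^2 - 4t + 2

Write f(t) = at^3 + bt^2 + ct + d. Substituting each data point gives a linear system:
  -a + b - c + d = -2
  a + b + c + d = -2
  8a + 4b + 2c + d = 10
  27a + 9b + 3c + d = 62
Solving the system yields a = 4, b = -4, c = -4, d = 2.
So f(t) = 4t^3 - 4t^2 - 4t + 2.
Check: f(3) = 62. ✓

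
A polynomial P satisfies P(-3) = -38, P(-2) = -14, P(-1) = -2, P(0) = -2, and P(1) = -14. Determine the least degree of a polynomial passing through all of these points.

2

Forward differences of the values at t = -3, -2, -1, 0, 1:
  P  : -38  -14  -2  -2  -14
  Δ  : 24  12  0  -12
  Δ^2: -12  -12  -12
  Δ^3: 0  0
  Δ^4: 0
The second differences are constant (-12) and nonzero, while all higher differences vanish, so the minimal degree is 2.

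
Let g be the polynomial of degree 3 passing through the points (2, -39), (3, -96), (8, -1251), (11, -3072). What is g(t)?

g(t) = -2t^3 - 3t^2 - 4t - 3

Using the Lagrange interpolation formula with nodes 2, 3, 8, 11:
  L_0(t) = (t - 3)(t - 8)(t - 11) / -54
  L_1(t) = (t - 2)(t - 8)(t - 11) / 40
  L_2(t) = (t - 2)(t - 3)(t - 11) / -90
  L_3(t) = (t - 2)(t - 3)(t - 8) / 216
Then g(t) = -39·L_0(t) - 96·L_1(t) - 1251·L_2(t) - 3072·L_3(t).
Expanding and collecting terms gives g(t) = -2t^3 - 3t^2 - 4t - 3.
Check: g(8) = -1251. ✓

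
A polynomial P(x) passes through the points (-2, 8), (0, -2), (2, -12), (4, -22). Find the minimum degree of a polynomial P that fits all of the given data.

1

Forward differences of the values at x = -2, 0, 2, 4:
  P  : 8  -2  -12  -22
  Δ  : -10  -10  -10
  Δ^2: 0  0
  Δ^3: 0
The first differences are constant (-10) and nonzero, while all higher differences vanish, so the minimal degree is 1.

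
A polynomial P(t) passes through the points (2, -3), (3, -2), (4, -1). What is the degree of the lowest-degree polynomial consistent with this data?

1

Forward differences of the values at t = 2, 3, 4:
  P  : -3  -2  -1
  Δ  : 1  1
  Δ^2: 0
The first differences are constant (1) and nonzero, while all higher differences vanish, so the minimal degree is 1.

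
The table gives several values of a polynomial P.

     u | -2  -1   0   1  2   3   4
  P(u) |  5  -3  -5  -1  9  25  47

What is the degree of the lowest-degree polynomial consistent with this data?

2

Forward differences of the values at u = -2, -1, 0, 1, 2, 3, 4:
  P  : 5  -3  -5  -1  9  25  47
  Δ  : -8  -2  4  10  16  22
  Δ^2: 6  6  6  6  6
  Δ^3: 0  0  0  0
  Δ^4: 0  0  0
  Δ^5: 0  0
  Δ^6: 0
The second differences are constant (6) and nonzero, while all higher differences vanish, so the minimal degree is 2.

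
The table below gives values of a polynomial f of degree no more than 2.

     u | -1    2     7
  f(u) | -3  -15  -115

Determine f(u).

f(u) = -2u^2 - 2u - 3

Write f(u) = au^2 + bu + c. Substituting each data point gives a linear system:
  a - b + c = -3
  4a + 2b + c = -15
  49a + 7b + c = -115
Solving the system yields a = -2, b = -2, c = -3.
So f(u) = -2u² - 2u - 3.
Check: f(-1) = -3. ✓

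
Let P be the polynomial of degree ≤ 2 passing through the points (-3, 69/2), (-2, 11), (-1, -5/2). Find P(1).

Using the Lagrange interpolation formula with nodes -3, -2, -1:
  L_0(t) = (t + 2)(t + 1) / 2
  L_1(t) = (t + 3)(t + 1) / -1
  L_2(t) = (t + 3)(t + 2) / 2
Then P(t) = 69/2·L_0(t) + 11·L_1(t) - 5/2·L_2(t).
Expanding and collecting terms gives P(t) = 5t^2 + (3/2)t - 6.
Evaluating at t = 1: P(1) = 1/2.

1/2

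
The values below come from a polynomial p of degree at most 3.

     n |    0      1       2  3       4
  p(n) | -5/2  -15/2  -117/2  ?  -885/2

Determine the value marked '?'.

-383/2

The 4 known points determine the degree-3 polynomial uniquely.
Write p(n) = an^3 + bn^2 + cn + d. Substituting each data point gives a linear system:
  d = -5/2
  a + b + c + d = -15/2
  8a + 4b + 2c + d = -117/2
  64a + 16b + 4c + d = -885/2
Solving the system yields a = -6, b = -5, c = 6, d = -5/2.
So p(n) = -6n^3 - 5n^2 + 6n - 5/2.
Then p(3) = -383/2.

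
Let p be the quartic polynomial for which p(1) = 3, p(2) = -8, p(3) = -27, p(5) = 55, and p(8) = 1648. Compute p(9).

3051

Using the Lagrange interpolation formula with nodes 1, 2, 3, 5, 8:
  L_0(u) = (u - 2)(u - 3)(u - 5)(u - 8) / 56
  L_1(u) = (u - 1)(u - 3)(u - 5)(u - 8) / -18
  L_2(u) = (u - 1)(u - 2)(u - 5)(u - 8) / 20
  L_3(u) = (u - 1)(u - 2)(u - 3)(u - 8) / -72
  L_4(u) = (u - 1)(u - 2)(u - 3)(u - 5) / 630
Then p(u) = 3·L_0(u) - 8·L_1(u) - 27·L_2(u) + 55·L_3(u) + 1648·L_4(u).
Expanding and collecting terms gives p(u) = u^4 - 5u^3 + u^2 + 6u.
Evaluating at u = 9: p(9) = 3051.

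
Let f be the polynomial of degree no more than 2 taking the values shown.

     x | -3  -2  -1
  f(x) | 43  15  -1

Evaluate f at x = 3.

Using the Lagrange interpolation formula with nodes -3, -2, -1:
  L_0(x) = (x + 2)(x + 1) / 2
  L_1(x) = (x + 3)(x + 1) / -1
  L_2(x) = (x + 3)(x + 2) / 2
Then f(x) = 43·L_0(x) + 15·L_1(x) - 1·L_2(x).
Expanding and collecting terms gives f(x) = 6x^2 + 2x - 5.
Evaluating at x = 3: f(3) = 55.

55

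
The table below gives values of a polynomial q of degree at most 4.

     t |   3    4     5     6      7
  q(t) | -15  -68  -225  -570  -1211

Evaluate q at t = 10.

Forward differences of the values at t = 3, 4, 5, 6, 7:
  q  : -15  -68  -225  -570  -1211
  Δ  : -53  -157  -345  -641
  Δ^2: -104  -188  -296
  Δ^3: -84  -108
  Δ^4: -24
The fourth differences are constant, confirming degree 4.
Interpolating (Newton forward form) and evaluating at t = 10 gives q(10) = -6350.

-6350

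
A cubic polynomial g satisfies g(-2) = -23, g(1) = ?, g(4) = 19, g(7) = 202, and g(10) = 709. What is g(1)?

The 4 known points determine the degree-3 polynomial uniquely.
Write g(t) = at^3 + bt^2 + ct + d. Substituting each data point gives a linear system:
  -8a + 4b - 2c + d = -23
  64a + 16b + 4c + d = 19
  343a + 49b + 7c + d = 202
  1000a + 100b + 10c + d = 709
Solving the system yields a = 1, b = -3, c = 1, d = -1.
So g(t) = t³ - 3t² + t - 1.
Then g(1) = -2.

-2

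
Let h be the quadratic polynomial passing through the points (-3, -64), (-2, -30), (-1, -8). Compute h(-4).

Write h(x) = ax^2 + bx + c. Substituting each data point gives a linear system:
  9a - 3b + c = -64
  4a - 2b + c = -30
  a - b + c = -8
Solving the system yields a = -6, b = 4, c = 2.
So h(x) = -6x² + 4x + 2.
Then h(-4) = -110.

-110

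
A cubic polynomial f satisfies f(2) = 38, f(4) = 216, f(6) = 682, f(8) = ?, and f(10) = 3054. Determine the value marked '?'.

1580

On equispaced nodes a degree-3 polynomial has vanishing fourth forward difference, so
  f(2) - 4·f(4) + 6·f(6) - 4·f(8) + f(10) = 0.
Substituting the known values and solving for f(8):
  -4·f(8) = -6320
  f(8) = 1580.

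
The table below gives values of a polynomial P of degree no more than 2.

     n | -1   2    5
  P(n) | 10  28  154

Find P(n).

Using the Lagrange interpolation formula with nodes -1, 2, 5:
  L_0(n) = (n - 2)(n - 5) / 18
  L_1(n) = (n + 1)(n - 5) / -9
  L_2(n) = (n + 1)(n - 2) / 18
Then P(n) = 10·L_0(n) + 28·L_1(n) + 154·L_2(n).
Expanding and collecting terms gives P(n) = 6n^2 + 4.
Check: P(5) = 154. ✓

P(n) = 6n^2 + 4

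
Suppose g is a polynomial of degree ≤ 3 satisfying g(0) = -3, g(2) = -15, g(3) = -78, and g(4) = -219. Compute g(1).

Write g(u) = au^3 + bu^2 + cu + d. Substituting each data point gives a linear system:
  d = -3
  8a + 4b + 2c + d = -15
  27a + 9b + 3c + d = -78
  64a + 16b + 4c + d = -219
Solving the system yields a = -5, b = 6, c = 2, d = -3.
So g(u) = -5u^3 + 6u^2 + 2u - 3.
Then g(1) = 0.

0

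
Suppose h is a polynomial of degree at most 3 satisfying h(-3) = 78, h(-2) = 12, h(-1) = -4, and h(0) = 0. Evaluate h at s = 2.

Using the Lagrange interpolation formula with nodes -3, -2, -1, 0:
  L_0(s) = (s + 2)(s + 1)s / -6
  L_1(s) = (s + 3)(s + 1)s / 2
  L_2(s) = (s + 3)(s + 2)s / -2
  L_3(s) = (s + 3)(s + 2)(s + 1) / 6
Then h(s) = 78·L_0(s) + 12·L_1(s) - 4·L_2(s) + 0·L_3(s).
Expanding and collecting terms gives h(s) = -5s³ - 5s² + 4s.
Evaluating at s = 2: h(2) = -52.

-52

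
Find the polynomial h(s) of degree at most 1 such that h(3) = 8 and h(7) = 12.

Write h(s) = as + b. Substituting each data point gives a linear system:
  3a + b = 8
  7a + b = 12
Solving the system yields a = 1, b = 5.
So h(s) = s + 5.
Check: h(7) = 12. ✓

h(s) = s + 5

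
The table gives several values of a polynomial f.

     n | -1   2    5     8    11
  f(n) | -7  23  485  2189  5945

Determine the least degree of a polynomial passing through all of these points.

Forward differences of the values at n = -1, 2, 5, 8, 11:
  f  : -7  23  485  2189  5945
  Δ  : 30  462  1704  3756
  Δ^2: 432  1242  2052
  Δ^3: 810  810
  Δ^4: 0
The third differences are constant (810) and nonzero, while all higher differences vanish, so the minimal degree is 3.

3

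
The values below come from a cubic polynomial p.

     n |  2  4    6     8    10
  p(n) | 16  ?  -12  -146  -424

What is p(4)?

26

The 4 known points determine the degree-3 polynomial uniquely.
Write p(n) = an^3 + bn^2 + cn + d. Substituting each data point gives a linear system:
  8a + 4b + 2c + d = 16
  216a + 36b + 6c + d = -12
  512a + 64b + 8c + d = -146
  1000a + 100b + 10c + d = -424
Solving the system yields a = -1, b = 6, c = -3, d = 6.
So p(n) = -n³ + 6n² - 3n + 6.
Then p(4) = 26.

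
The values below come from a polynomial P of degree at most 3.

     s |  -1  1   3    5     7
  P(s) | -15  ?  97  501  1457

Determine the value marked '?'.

5

On equispaced nodes a degree-3 polynomial has vanishing fourth forward difference, so
  P(-1) - 4·P(1) + 6·P(3) - 4·P(5) + P(7) = 0.
Substituting the known values and solving for P(1):
  -4·P(1) = -20
  P(1) = 5.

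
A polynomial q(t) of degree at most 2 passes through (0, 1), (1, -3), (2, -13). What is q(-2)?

-9

Forward differences of the values at t = 0, 1, 2:
  q  : 1  -3  -13
  Δ  : -4  -10
  Δ^2: -6
The second differences are constant, confirming degree 2.
Interpolating (Newton forward form) and evaluating at t = -2 gives q(-2) = -9.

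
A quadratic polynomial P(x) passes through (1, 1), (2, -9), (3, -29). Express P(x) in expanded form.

P(x) = -5x^2 + 5x + 1

Write P(x) = ax^2 + bx + c. Substituting each data point gives a linear system:
  a + b + c = 1
  4a + 2b + c = -9
  9a + 3b + c = -29
Solving the system yields a = -5, b = 5, c = 1.
So P(x) = -5x^2 + 5x + 1.
Check: P(2) = -9. ✓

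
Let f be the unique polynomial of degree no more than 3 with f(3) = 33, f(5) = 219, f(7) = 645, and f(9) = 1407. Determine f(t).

f(t) = 2t^3 - 5t - 6

Write f(t) = at^3 + bt^2 + ct + d. Substituting each data point gives a linear system:
  27a + 9b + 3c + d = 33
  125a + 25b + 5c + d = 219
  343a + 49b + 7c + d = 645
  729a + 81b + 9c + d = 1407
Solving the system yields a = 2, b = 0, c = -5, d = -6.
So f(t) = 2t³ - 5t - 6.
Check: f(7) = 645. ✓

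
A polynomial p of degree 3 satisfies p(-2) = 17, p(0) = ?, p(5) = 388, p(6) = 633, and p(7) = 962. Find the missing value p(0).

3

The 4 known points determine the degree-3 polynomial uniquely.
Write p(n) = an^3 + bn^2 + cn + d. Substituting each data point gives a linear system:
  -8a + 4b - 2c + d = 17
  125a + 25b + 5c + d = 388
  216a + 36b + 6c + d = 633
  343a + 49b + 7c + d = 962
Solving the system yields a = 2, b = 6, c = -3, d = 3.
So p(n) = 2n³ + 6n² - 3n + 3.
Then p(0) = 3.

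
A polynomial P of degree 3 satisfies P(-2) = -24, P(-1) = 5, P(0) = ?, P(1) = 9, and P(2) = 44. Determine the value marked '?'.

The 4 known points determine the degree-3 polynomial uniquely.
Write P(s) = as^3 + bs^2 + cs + d. Substituting each data point gives a linear system:
  -8a + 4b - 2c + d = -24
  -a + b - c + d = 5
  a + b + c + d = 9
  8a + 4b + 2c + d = 44
Solving the system yields a = 5, b = 1, c = -3, d = 6.
So P(s) = 5s^3 + s^2 - 3s + 6.
Then P(0) = 6.

6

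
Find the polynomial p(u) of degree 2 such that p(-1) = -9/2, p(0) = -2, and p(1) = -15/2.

Write p(u) = au^2 + bu + c. Substituting each data point gives a linear system:
  a - b + c = -9/2
  c = -2
  a + b + c = -15/2
Solving the system yields a = -4, b = -3/2, c = -2.
So p(u) = -4u^2 - (3/2)u - 2.
Check: p(-1) = -9/2. ✓

p(u) = -4u^2 - (3/2)u - 2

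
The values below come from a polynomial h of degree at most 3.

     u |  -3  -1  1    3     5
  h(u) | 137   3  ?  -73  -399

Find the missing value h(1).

-3

On equispaced nodes a degree-3 polynomial has vanishing fourth forward difference, so
  h(-3) - 4·h(-1) + 6·h(1) - 4·h(3) + h(5) = 0.
Substituting the known values and solving for h(1):
  6·h(1) = -18
  h(1) = -3.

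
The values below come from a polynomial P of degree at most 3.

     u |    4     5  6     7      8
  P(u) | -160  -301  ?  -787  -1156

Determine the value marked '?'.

The 4 known points determine the degree-3 polynomial uniquely.
Write P(u) = au^3 + bu^2 + cu + d. Substituting each data point gives a linear system:
  64a + 16b + 4c + d = -160
  125a + 25b + 5c + d = -301
  343a + 49b + 7c + d = -787
  512a + 64b + 8c + d = -1156
Solving the system yields a = -2, b = -2, c = -1, d = 4.
So P(u) = -2u³ - 2u² - u + 4.
Then P(6) = -506.

-506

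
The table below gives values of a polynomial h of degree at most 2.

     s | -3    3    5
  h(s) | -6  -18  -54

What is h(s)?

h(s) = -2s^2 - 2s + 6

Write h(s) = as^2 + bs + c. Substituting each data point gives a linear system:
  9a - 3b + c = -6
  9a + 3b + c = -18
  25a + 5b + c = -54
Solving the system yields a = -2, b = -2, c = 6.
So h(s) = -2s² - 2s + 6.
Check: h(5) = -54. ✓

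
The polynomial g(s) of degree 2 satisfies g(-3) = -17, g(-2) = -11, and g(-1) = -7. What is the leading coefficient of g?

-1

Write g(s) = as^2 + bs + c. Substituting each data point gives a linear system:
  9a - 3b + c = -17
  4a - 2b + c = -11
  a - b + c = -7
Solving the system yields a = -1, b = 1, c = -5.
So g(s) = -s^2 + s - 5.
The leading coefficient is -1.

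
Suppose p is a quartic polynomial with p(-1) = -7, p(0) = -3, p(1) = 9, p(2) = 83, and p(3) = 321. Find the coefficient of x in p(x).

3

Write p(x) = ax^4 + bx^3 + cx^2 + dx + e. Substituting each data point gives a linear system:
  a - b + c - d + e = -7
  e = -3
  a + b + c + d + e = 9
  16a + 8b + 4c + 2d + e = 83
  81a + 27b + 9c + 3d + e = 321
Solving the system yields a = 2, b = 5, c = 2, d = 3, e = -3.
So p(x) = 2x⁴ + 5x³ + 2x² + 3x - 3.
The coefficient of x is 3.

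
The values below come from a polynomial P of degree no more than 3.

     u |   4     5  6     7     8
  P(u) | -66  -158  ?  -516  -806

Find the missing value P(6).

-304

On equispaced nodes a degree-3 polynomial has vanishing fourth forward difference, so
  P(4) - 4·P(5) + 6·P(6) - 4·P(7) + P(8) = 0.
Substituting the known values and solving for P(6):
  6·P(6) = -1824
  P(6) = -304.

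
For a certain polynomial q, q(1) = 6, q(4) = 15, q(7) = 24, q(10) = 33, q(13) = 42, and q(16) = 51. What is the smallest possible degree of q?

Forward differences of the values at t = 1, 4, 7, 10, 13, 16:
  q  : 6  15  24  33  42  51
  Δ  : 9  9  9  9  9
  Δ^2: 0  0  0  0
  Δ^3: 0  0  0
  Δ^4: 0  0
  Δ^5: 0
The first differences are constant (9) and nonzero, while all higher differences vanish, so the minimal degree is 1.

1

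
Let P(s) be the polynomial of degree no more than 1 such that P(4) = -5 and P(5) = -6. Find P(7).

-8

Using the Lagrange interpolation formula with nodes 4, 5:
  L_0(s) = (s - 5) / -1
  L_1(s) = (s - 4) / 1
Then P(s) = -5·L_0(s) - 6·L_1(s).
Expanding and collecting terms gives P(s) = -s - 1.
Evaluating at s = 7: P(7) = -8.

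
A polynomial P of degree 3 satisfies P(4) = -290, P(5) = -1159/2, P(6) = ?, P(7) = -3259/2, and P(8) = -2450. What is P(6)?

-1016

The 4 known points determine the degree-3 polynomial uniquely.
Write P(x) = ax^3 + bx^2 + cx + d. Substituting each data point gives a linear system:
  64a + 16b + 4c + d = -290
  125a + 25b + 5c + d = -1159/2
  343a + 49b + 7c + d = -3259/2
  512a + 64b + 8c + d = -2450
Solving the system yields a = -5, b = 3/2, c = 2, d = -2.
So P(x) = -5x^3 + (3/2)x^2 + 2x - 2.
Then P(6) = -1016.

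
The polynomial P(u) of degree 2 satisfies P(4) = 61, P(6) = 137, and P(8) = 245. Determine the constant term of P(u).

Write P(u) = au^2 + bu + c. Substituting each data point gives a linear system:
  16a + 4b + c = 61
  36a + 6b + c = 137
  64a + 8b + c = 245
Solving the system yields a = 4, b = -2, c = 5.
So P(u) = 4u² - 2u + 5.
The constant term is 5.

5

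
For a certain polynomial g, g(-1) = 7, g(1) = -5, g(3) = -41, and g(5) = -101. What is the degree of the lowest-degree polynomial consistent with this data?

2

Forward differences of the values at n = -1, 1, 3, 5:
  g  : 7  -5  -41  -101
  Δ  : -12  -36  -60
  Δ^2: -24  -24
  Δ^3: 0
The second differences are constant (-24) and nonzero, while all higher differences vanish, so the minimal degree is 2.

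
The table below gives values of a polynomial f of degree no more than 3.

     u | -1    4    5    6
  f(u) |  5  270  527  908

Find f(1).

3

Write f(u) = au^3 + bu^2 + cu + d. Substituting each data point gives a linear system:
  -a + b - c + d = 5
  64a + 16b + 4c + d = 270
  125a + 25b + 5c + d = 527
  216a + 36b + 6c + d = 908
Solving the system yields a = 4, b = 2, c = -5, d = 2.
So f(u) = 4u³ + 2u² - 5u + 2.
Then f(1) = 3.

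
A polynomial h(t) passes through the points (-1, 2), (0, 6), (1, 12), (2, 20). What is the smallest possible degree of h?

2

Forward differences of the values at t = -1, 0, 1, 2:
  h  : 2  6  12  20
  Δ  : 4  6  8
  Δ^2: 2  2
  Δ^3: 0
The second differences are constant (2) and nonzero, while all higher differences vanish, so the minimal degree is 2.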